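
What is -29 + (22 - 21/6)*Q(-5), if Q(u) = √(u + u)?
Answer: -29 + 37*I*√10/2 ≈ -29.0 + 58.502*I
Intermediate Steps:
Q(u) = √2*√u (Q(u) = √(2*u) = √2*√u)
-29 + (22 - 21/6)*Q(-5) = -29 + (22 - 21/6)*(√2*√(-5)) = -29 + (22 - 21/6)*(√2*(I*√5)) = -29 + (22 - 1*7/2)*(I*√10) = -29 + (22 - 7/2)*(I*√10) = -29 + 37*(I*√10)/2 = -29 + 37*I*√10/2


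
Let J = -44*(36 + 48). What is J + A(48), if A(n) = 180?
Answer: -3516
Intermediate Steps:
J = -3696 (J = -44*84 = -3696)
J + A(48) = -3696 + 180 = -3516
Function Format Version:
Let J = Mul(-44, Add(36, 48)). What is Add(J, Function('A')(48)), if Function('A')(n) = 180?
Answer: -3516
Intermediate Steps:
J = -3696 (J = Mul(-44, 84) = -3696)
Add(J, Function('A')(48)) = Add(-3696, 180) = -3516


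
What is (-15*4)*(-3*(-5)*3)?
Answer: -2700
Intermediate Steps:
(-15*4)*(-3*(-5)*3) = -900*3 = -60*45 = -2700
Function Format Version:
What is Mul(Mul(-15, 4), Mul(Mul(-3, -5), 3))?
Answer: -2700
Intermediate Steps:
Mul(Mul(-15, 4), Mul(Mul(-3, -5), 3)) = Mul(-60, Mul(15, 3)) = Mul(-60, 45) = -2700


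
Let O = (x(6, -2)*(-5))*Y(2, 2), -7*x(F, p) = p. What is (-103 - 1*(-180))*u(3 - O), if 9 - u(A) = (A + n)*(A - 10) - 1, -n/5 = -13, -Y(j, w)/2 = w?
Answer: 432234/7 ≈ 61748.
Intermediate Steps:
x(F, p) = -p/7
Y(j, w) = -2*w
n = 65 (n = -5*(-13) = 65)
O = 40/7 (O = (-⅐*(-2)*(-5))*(-2*2) = ((2/7)*(-5))*(-4) = -10/7*(-4) = 40/7 ≈ 5.7143)
u(A) = 10 - (-10 + A)*(65 + A) (u(A) = 9 - ((A + 65)*(A - 10) - 1) = 9 - ((65 + A)*(-10 + A) - 1) = 9 - ((-10 + A)*(65 + A) - 1) = 9 - (-1 + (-10 + A)*(65 + A)) = 9 + (1 - (-10 + A)*(65 + A)) = 10 - (-10 + A)*(65 + A))
(-103 - 1*(-180))*u(3 - O) = (-103 - 1*(-180))*(660 - (3 - 1*40/7)² - 55*(3 - 1*40/7)) = (-103 + 180)*(660 - (3 - 40/7)² - 55*(3 - 40/7)) = 77*(660 - (-19/7)² - 55*(-19/7)) = 77*(660 - 1*361/49 + 1045/7) = 77*(660 - 361/49 + 1045/7) = 77*(39294/49) = 432234/7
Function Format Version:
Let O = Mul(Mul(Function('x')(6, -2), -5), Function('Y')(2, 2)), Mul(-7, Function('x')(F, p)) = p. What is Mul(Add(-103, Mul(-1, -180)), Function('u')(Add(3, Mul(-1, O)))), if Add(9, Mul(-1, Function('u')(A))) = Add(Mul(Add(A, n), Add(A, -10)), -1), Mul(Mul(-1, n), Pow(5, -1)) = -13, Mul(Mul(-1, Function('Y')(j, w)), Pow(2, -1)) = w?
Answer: Rational(432234, 7) ≈ 61748.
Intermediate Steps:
Function('x')(F, p) = Mul(Rational(-1, 7), p)
Function('Y')(j, w) = Mul(-2, w)
n = 65 (n = Mul(-5, -13) = 65)
O = Rational(40, 7) (O = Mul(Mul(Mul(Rational(-1, 7), -2), -5), Mul(-2, 2)) = Mul(Mul(Rational(2, 7), -5), -4) = Mul(Rational(-10, 7), -4) = Rational(40, 7) ≈ 5.7143)
Function('u')(A) = Add(10, Mul(-1, Add(-10, A), Add(65, A))) (Function('u')(A) = Add(9, Mul(-1, Add(Mul(Add(A, 65), Add(A, -10)), -1))) = Add(9, Mul(-1, Add(Mul(Add(65, A), Add(-10, A)), -1))) = Add(9, Mul(-1, Add(Mul(Add(-10, A), Add(65, A)), -1))) = Add(9, Mul(-1, Add(-1, Mul(Add(-10, A), Add(65, A))))) = Add(9, Add(1, Mul(-1, Add(-10, A), Add(65, A)))) = Add(10, Mul(-1, Add(-10, A), Add(65, A))))
Mul(Add(-103, Mul(-1, -180)), Function('u')(Add(3, Mul(-1, O)))) = Mul(Add(-103, Mul(-1, -180)), Add(660, Mul(-1, Pow(Add(3, Mul(-1, Rational(40, 7))), 2)), Mul(-55, Add(3, Mul(-1, Rational(40, 7)))))) = Mul(Add(-103, 180), Add(660, Mul(-1, Pow(Add(3, Rational(-40, 7)), 2)), Mul(-55, Add(3, Rational(-40, 7))))) = Mul(77, Add(660, Mul(-1, Pow(Rational(-19, 7), 2)), Mul(-55, Rational(-19, 7)))) = Mul(77, Add(660, Mul(-1, Rational(361, 49)), Rational(1045, 7))) = Mul(77, Add(660, Rational(-361, 49), Rational(1045, 7))) = Mul(77, Rational(39294, 49)) = Rational(432234, 7)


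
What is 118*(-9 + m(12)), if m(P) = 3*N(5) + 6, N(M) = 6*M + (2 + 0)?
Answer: 10974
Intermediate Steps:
N(M) = 2 + 6*M (N(M) = 6*M + 2 = 2 + 6*M)
m(P) = 102 (m(P) = 3*(2 + 6*5) + 6 = 3*(2 + 30) + 6 = 3*32 + 6 = 96 + 6 = 102)
118*(-9 + m(12)) = 118*(-9 + 102) = 118*93 = 10974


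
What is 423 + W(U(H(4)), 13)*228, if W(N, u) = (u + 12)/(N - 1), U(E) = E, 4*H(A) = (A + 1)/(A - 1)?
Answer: -65439/7 ≈ -9348.4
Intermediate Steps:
H(A) = (1 + A)/(4*(-1 + A)) (H(A) = ((A + 1)/(A - 1))/4 = ((1 + A)/(-1 + A))/4 = (1 + A)/(4*(-1 + A)))
W(N, u) = (12 + u)/(-1 + N)
423 + W(U(H(4)), 13)*228 = 423 + ((12 + 13)/(-1 + (1 + 4)/(4*(-1 + 4))))*228 = 423 + (25/(-1 + (¼)*5/3))*228 = 423 + (25/(-1 + (¼)*(⅓)*5))*228 = 423 + (25/(-1 + 5/12))*228 = 423 + (25/(-7/12))*228 = 423 - 12/7*25*228 = 423 - 300/7*228 = 423 - 68400/7 = -65439/7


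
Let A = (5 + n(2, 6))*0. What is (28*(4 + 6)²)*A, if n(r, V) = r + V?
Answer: 0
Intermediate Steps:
n(r, V) = V + r
A = 0 (A = (5 + (6 + 2))*0 = (5 + 8)*0 = 13*0 = 0)
(28*(4 + 6)²)*A = (28*(4 + 6)²)*0 = (28*10²)*0 = (28*100)*0 = 2800*0 = 0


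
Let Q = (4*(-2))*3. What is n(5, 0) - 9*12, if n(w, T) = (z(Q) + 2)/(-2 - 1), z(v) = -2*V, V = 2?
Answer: -322/3 ≈ -107.33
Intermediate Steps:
Q = -24 (Q = -8*3 = -24)
z(v) = -4 (z(v) = -2*2 = -4)
n(w, T) = 2/3 (n(w, T) = (-4 + 2)/(-2 - 1) = -2/(-3) = -2*(-1/3) = 2/3)
n(5, 0) - 9*12 = 2/3 - 9*12 = 2/3 - 108 = -322/3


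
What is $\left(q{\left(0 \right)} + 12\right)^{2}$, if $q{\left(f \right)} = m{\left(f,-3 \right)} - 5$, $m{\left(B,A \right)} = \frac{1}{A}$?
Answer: $\frac{400}{9} \approx 44.444$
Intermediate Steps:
$q{\left(f \right)} = - \frac{16}{3}$ ($q{\left(f \right)} = \frac{1}{-3} - 5 = - \frac{1}{3} - 5 = - \frac{16}{3}$)
$\left(q{\left(0 \right)} + 12\right)^{2} = \left(- \frac{16}{3} + 12\right)^{2} = \left(\frac{20}{3}\right)^{2} = \frac{400}{9}$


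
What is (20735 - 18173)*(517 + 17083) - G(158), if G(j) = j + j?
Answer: 45090884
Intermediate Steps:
G(j) = 2*j
(20735 - 18173)*(517 + 17083) - G(158) = (20735 - 18173)*(517 + 17083) - 2*158 = 2562*17600 - 1*316 = 45091200 - 316 = 45090884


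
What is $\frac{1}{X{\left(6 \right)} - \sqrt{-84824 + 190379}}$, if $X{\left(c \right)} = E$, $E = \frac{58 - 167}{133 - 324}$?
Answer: $- \frac{20819}{3850740074} - \frac{36481 \sqrt{105555}}{3850740074} \approx -0.0030834$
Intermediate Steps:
$E = \frac{109}{191}$ ($E = - \frac{109}{-191} = \left(-109\right) \left(- \frac{1}{191}\right) = \frac{109}{191} \approx 0.57068$)
$X{\left(c \right)} = \frac{109}{191}$
$\frac{1}{X{\left(6 \right)} - \sqrt{-84824 + 190379}} = \frac{1}{\frac{109}{191} - \sqrt{-84824 + 190379}} = \frac{1}{\frac{109}{191} - \sqrt{105555}}$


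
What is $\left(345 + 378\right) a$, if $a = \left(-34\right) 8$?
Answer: $-196656$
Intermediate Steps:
$a = -272$
$\left(345 + 378\right) a = \left(345 + 378\right) \left(-272\right) = 723 \left(-272\right) = -196656$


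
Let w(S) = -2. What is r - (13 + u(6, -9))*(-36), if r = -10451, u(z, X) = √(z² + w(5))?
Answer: -9983 + 36*√34 ≈ -9773.1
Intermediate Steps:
u(z, X) = √(-2 + z²) (u(z, X) = √(z² - 2) = √(-2 + z²))
r - (13 + u(6, -9))*(-36) = -10451 - (13 + √(-2 + 6²))*(-36) = -10451 - (13 + √(-2 + 36))*(-36) = -10451 - (13 + √34)*(-36) = -10451 - (-468 - 36*√34) = -10451 + (468 + 36*√34) = -9983 + 36*√34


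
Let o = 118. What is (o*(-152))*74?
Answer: -1327264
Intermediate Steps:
(o*(-152))*74 = (118*(-152))*74 = -17936*74 = -1327264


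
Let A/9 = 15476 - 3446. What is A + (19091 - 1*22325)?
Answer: 105036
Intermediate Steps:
A = 108270 (A = 9*(15476 - 3446) = 9*12030 = 108270)
A + (19091 - 1*22325) = 108270 + (19091 - 1*22325) = 108270 + (19091 - 22325) = 108270 - 3234 = 105036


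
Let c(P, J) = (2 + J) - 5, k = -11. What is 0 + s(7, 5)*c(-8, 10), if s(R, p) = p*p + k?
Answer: 98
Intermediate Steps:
s(R, p) = -11 + p² (s(R, p) = p*p - 11 = p² - 11 = -11 + p²)
c(P, J) = -3 + J
0 + s(7, 5)*c(-8, 10) = 0 + (-11 + 5²)*(-3 + 10) = 0 + (-11 + 25)*7 = 0 + 14*7 = 0 + 98 = 98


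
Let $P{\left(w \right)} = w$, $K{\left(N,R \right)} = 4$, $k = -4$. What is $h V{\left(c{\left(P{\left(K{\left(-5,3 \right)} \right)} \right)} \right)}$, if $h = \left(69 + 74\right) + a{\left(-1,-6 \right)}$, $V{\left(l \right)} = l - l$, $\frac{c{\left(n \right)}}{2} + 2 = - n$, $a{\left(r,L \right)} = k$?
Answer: $0$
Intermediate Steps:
$a{\left(r,L \right)} = -4$
$c{\left(n \right)} = -4 - 2 n$ ($c{\left(n \right)} = -4 + 2 \left(- n\right) = -4 - 2 n$)
$V{\left(l \right)} = 0$
$h = 139$ ($h = \left(69 + 74\right) - 4 = 143 - 4 = 139$)
$h V{\left(c{\left(P{\left(K{\left(-5,3 \right)} \right)} \right)} \right)} = 139 \cdot 0 = 0$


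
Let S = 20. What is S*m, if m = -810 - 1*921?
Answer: -34620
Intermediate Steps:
m = -1731 (m = -810 - 921 = -1731)
S*m = 20*(-1731) = -34620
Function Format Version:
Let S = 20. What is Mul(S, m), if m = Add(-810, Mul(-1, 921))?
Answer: -34620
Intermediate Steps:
m = -1731 (m = Add(-810, -921) = -1731)
Mul(S, m) = Mul(20, -1731) = -34620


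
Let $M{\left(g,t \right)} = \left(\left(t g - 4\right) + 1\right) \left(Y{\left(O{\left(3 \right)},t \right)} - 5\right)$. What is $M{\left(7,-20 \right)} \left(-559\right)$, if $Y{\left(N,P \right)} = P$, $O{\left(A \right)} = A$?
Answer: $-1998425$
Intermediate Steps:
$M{\left(g,t \right)} = \left(-5 + t\right) \left(-3 + g t\right)$ ($M{\left(g,t \right)} = \left(\left(t g - 4\right) + 1\right) \left(t - 5\right) = \left(\left(g t - 4\right) + 1\right) \left(-5 + t\right) = \left(\left(-4 + g t\right) + 1\right) \left(-5 + t\right) = \left(-3 + g t\right) \left(-5 + t\right) = \left(-5 + t\right) \left(-3 + g t\right)$)
$M{\left(7,-20 \right)} \left(-559\right) = \left(15 - -60 + 7 \left(-20\right)^{2} - 35 \left(-20\right)\right) \left(-559\right) = \left(15 + 60 + 7 \cdot 400 + 700\right) \left(-559\right) = \left(15 + 60 + 2800 + 700\right) \left(-559\right) = 3575 \left(-559\right) = -1998425$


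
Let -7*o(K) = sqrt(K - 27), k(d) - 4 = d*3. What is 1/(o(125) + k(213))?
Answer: 643/413447 + sqrt(2)/413447 ≈ 0.0015586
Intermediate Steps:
k(d) = 4 + 3*d (k(d) = 4 + d*3 = 4 + 3*d)
o(K) = -sqrt(-27 + K)/7 (o(K) = -sqrt(K - 27)/7 = -sqrt(-27 + K)/7)
1/(o(125) + k(213)) = 1/(-sqrt(-27 + 125)/7 + (4 + 3*213)) = 1/(-sqrt(2) + (4 + 639)) = 1/(-sqrt(2) + 643) = 1/(643 - sqrt(2))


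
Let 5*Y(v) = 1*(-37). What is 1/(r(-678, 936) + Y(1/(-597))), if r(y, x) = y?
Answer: -5/3427 ≈ -0.0014590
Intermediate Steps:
Y(v) = -37/5 (Y(v) = (1*(-37))/5 = (⅕)*(-37) = -37/5)
1/(r(-678, 936) + Y(1/(-597))) = 1/(-678 - 37/5) = 1/(-3427/5) = -5/3427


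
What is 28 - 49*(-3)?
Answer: 175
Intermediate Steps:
28 - 49*(-3) = 28 + 147 = 175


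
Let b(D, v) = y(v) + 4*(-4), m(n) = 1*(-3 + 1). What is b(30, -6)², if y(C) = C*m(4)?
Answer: 16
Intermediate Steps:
m(n) = -2 (m(n) = 1*(-2) = -2)
y(C) = -2*C (y(C) = C*(-2) = -2*C)
b(D, v) = -16 - 2*v (b(D, v) = -2*v + 4*(-4) = -2*v - 16 = -16 - 2*v)
b(30, -6)² = (-16 - 2*(-6))² = (-16 + 12)² = (-4)² = 16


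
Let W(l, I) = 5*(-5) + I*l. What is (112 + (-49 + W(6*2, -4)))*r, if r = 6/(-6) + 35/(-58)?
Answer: 465/29 ≈ 16.034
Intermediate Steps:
W(l, I) = -25 + I*l
r = -93/58 (r = 6*(-1/6) + 35*(-1/58) = -1 - 35/58 = -93/58 ≈ -1.6034)
(112 + (-49 + W(6*2, -4)))*r = (112 + (-49 + (-25 - 24*2)))*(-93/58) = (112 + (-49 + (-25 - 4*12)))*(-93/58) = (112 + (-49 + (-25 - 48)))*(-93/58) = (112 + (-49 - 73))*(-93/58) = (112 - 122)*(-93/58) = -10*(-93/58) = 465/29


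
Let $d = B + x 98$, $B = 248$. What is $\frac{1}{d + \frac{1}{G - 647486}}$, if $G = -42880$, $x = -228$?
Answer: $- \frac{690366}{15254327137} \approx -4.5257 \cdot 10^{-5}$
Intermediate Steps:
$d = -22096$ ($d = 248 - 22344 = -22096$)
$\frac{1}{d + \frac{1}{G - 647486}} = \frac{1}{-22096 + \frac{1}{-42880 - 647486}} = \frac{1}{-22096 + \frac{1}{-690366}} = \frac{1}{-22096 - \frac{1}{690366}} = \frac{1}{- \frac{15254327137}{690366}} = - \frac{690366}{15254327137}$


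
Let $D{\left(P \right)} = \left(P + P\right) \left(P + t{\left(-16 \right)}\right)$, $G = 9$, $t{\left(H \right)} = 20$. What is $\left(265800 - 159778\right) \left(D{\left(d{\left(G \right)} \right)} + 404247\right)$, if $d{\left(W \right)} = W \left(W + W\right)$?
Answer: $49110980730$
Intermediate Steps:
$d{\left(W \right)} = 2 W^{2}$ ($d{\left(W \right)} = W 2 W = 2 W^{2}$)
$D{\left(P \right)} = 2 P \left(20 + P\right)$ ($D{\left(P \right)} = \left(P + P\right) \left(P + 20\right) = 2 P \left(20 + P\right)$)
$\left(265800 - 159778\right) \left(D{\left(d{\left(G \right)} \right)} + 404247\right) = \left(265800 - 159778\right) \left(2 \cdot 2 \cdot 9^{2} \left(20 + 2 \cdot 9^{2}\right) + 404247\right) = 106022 \left(2 \cdot 2 \cdot 81 \left(20 + 2 \cdot 81\right) + 404247\right) = 106022 \left(2 \cdot 162 \left(20 + 162\right) + 404247\right) = 106022 \left(2 \cdot 162 \cdot 182 + 404247\right) = 106022 \left(58968 + 404247\right) = 106022 \cdot 463215 = 49110980730$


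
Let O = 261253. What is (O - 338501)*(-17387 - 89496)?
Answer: 8256497984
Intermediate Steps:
(O - 338501)*(-17387 - 89496) = (261253 - 338501)*(-17387 - 89496) = -77248*(-106883) = 8256497984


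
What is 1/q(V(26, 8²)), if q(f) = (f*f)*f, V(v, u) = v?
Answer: 1/17576 ≈ 5.6896e-5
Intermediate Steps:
q(f) = f³ (q(f) = f²*f = f³)
1/q(V(26, 8²)) = 1/(26³) = 1/17576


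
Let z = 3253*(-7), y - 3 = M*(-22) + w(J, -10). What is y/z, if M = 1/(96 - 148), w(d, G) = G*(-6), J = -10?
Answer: -1649/592046 ≈ -0.0027853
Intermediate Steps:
w(d, G) = -6*G
M = -1/52 (M = 1/(-52) = -1/52 ≈ -0.019231)
y = 1649/26 (y = 3 + (-1/52*(-22) - 6*(-10)) = 3 + (11/26 + 60) = 3 + 1571/26 = 1649/26 ≈ 63.423)
z = -22771
y/z = (1649/26)/(-22771) = (1649/26)*(-1/22771) = -1649/592046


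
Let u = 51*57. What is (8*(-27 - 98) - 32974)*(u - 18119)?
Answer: 516812488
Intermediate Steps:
u = 2907
(8*(-27 - 98) - 32974)*(u - 18119) = (8*(-27 - 98) - 32974)*(2907 - 18119) = (8*(-125) - 32974)*(-15212) = (-1000 - 32974)*(-15212) = -33974*(-15212) = 516812488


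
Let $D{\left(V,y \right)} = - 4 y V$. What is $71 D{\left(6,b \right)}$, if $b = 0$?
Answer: $0$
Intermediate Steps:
$D{\left(V,y \right)} = - 4 V y$
$71 D{\left(6,b \right)} = 71 \left(\left(-4\right) 6 \cdot 0\right) = 71 \cdot 0 = 0$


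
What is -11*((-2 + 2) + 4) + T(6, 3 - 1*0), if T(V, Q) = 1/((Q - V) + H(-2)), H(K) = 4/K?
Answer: -221/5 ≈ -44.200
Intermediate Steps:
T(V, Q) = 1/(-2 + Q - V) (T(V, Q) = 1/((Q - V) + 4/(-2)) = 1/((Q - V) + 4*(-½)) = 1/((Q - V) - 2) = 1/(-2 + Q - V))
-11*((-2 + 2) + 4) + T(6, 3 - 1*0) = -11*((-2 + 2) + 4) + 1/(-2 + (3 - 1*0) - 1*6) = -11*(0 + 4) + 1/(-2 + (3 + 0) - 6) = -11*4 + 1/(-2 + 3 - 6) = -44 + 1/(-5) = -44 - ⅕ = -221/5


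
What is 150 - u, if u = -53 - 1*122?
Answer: 325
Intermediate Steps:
u = -175 (u = -53 - 122 = -175)
150 - u = 150 - 1*(-175) = 150 + 175 = 325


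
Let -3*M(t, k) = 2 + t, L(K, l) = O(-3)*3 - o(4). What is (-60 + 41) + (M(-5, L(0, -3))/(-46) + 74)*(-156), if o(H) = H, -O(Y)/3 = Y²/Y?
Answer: -265871/23 ≈ -11560.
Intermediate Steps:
O(Y) = -3*Y (O(Y) = -3*Y²/Y = -3*Y)
L(K, l) = 23 (L(K, l) = -3*(-3)*3 - 1*4 = 9*3 - 4 = 27 - 4 = 23)
M(t, k) = -⅔ - t/3 (M(t, k) = -(2 + t)/3 = -⅔ - t/3)
(-60 + 41) + (M(-5, L(0, -3))/(-46) + 74)*(-156) = (-60 + 41) + ((-⅔ - ⅓*(-5))/(-46) + 74)*(-156) = -19 + ((-⅔ + 5/3)*(-1/46) + 74)*(-156) = -19 + (1*(-1/46) + 74)*(-156) = -19 + (-1/46 + 74)*(-156) = -19 + (3403/46)*(-156) = -19 - 265434/23 = -265871/23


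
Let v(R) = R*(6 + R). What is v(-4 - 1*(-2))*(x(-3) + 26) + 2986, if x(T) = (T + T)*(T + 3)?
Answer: 2778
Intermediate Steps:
x(T) = 2*T*(3 + T) (x(T) = (2*T)*(3 + T) = 2*T*(3 + T))
v(-4 - 1*(-2))*(x(-3) + 26) + 2986 = ((-4 - 1*(-2))*(6 + (-4 - 1*(-2))))*(2*(-3)*(3 - 3) + 26) + 2986 = ((-4 + 2)*(6 + (-4 + 2)))*(2*(-3)*0 + 26) + 2986 = (-2*(6 - 2))*(0 + 26) + 2986 = -2*4*26 + 2986 = -8*26 + 2986 = -208 + 2986 = 2778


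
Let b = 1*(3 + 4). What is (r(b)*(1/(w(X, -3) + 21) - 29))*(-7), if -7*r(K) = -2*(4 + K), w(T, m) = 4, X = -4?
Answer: 15928/25 ≈ 637.12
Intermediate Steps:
b = 7 (b = 1*7 = 7)
r(K) = 8/7 + 2*K/7 (r(K) = -(-2)*(4 + K)/7 = -(-8 - 2*K)/7 = 8/7 + 2*K/7)
(r(b)*(1/(w(X, -3) + 21) - 29))*(-7) = ((8/7 + (2/7)*7)*(1/(4 + 21) - 29))*(-7) = ((8/7 + 2)*(1/25 - 29))*(-7) = (22*(1/25 - 29)/7)*(-7) = ((22/7)*(-724/25))*(-7) = -15928/175*(-7) = 15928/25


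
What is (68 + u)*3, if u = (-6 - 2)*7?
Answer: 36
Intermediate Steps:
u = -56 (u = -8*7 = -56)
(68 + u)*3 = (68 - 56)*3 = 12*3 = 36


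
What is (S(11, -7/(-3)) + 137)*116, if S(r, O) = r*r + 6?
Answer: 30624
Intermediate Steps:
S(r, O) = 6 + r**2 (S(r, O) = r**2 + 6 = 6 + r**2)
(S(11, -7/(-3)) + 137)*116 = ((6 + 11**2) + 137)*116 = ((6 + 121) + 137)*116 = (127 + 137)*116 = 264*116 = 30624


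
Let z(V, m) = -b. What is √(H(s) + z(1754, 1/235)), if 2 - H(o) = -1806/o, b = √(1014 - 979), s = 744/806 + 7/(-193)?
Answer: √(403677656 - 198025*√35)/445 ≈ 45.084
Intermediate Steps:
s = 2225/2509 (s = 744*(1/806) + 7*(-1/193) = 12/13 - 7/193 = 2225/2509 ≈ 0.88681)
b = √35 ≈ 5.9161
z(V, m) = -√35
H(o) = 2 + 1806/o (H(o) = 2 - (-1806)/o = 2 + 1806/o)
√(H(s) + z(1754, 1/235)) = √((2 + 1806/(2225/2509)) - √35) = √((2 + 1806*(2509/2225)) - √35) = √((2 + 4531254/2225) - √35) = √(4535704/2225 - √35)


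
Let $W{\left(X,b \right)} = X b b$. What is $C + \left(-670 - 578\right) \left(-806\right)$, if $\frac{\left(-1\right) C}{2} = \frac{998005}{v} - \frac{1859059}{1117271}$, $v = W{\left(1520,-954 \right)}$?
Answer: $\frac{155471191531619305241}{154560624442272} \approx 1.0059 \cdot 10^{6}$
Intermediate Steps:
$W{\left(X,b \right)} = X b^{2}$
$v = 1383376320$ ($v = 1520 \left(-954\right)^{2} = 1520 \cdot 910116 = 1383376320$)
$C = \frac{514132631207705}{154560624442272}$ ($C = - 2 \left(\frac{998005}{1383376320} - \frac{1859059}{1117271}\right) = - 2 \left(998005 \cdot \frac{1}{1383376320} - \frac{1859059}{1117271}\right) = - 2 \left(\frac{199601}{276675264} - \frac{1859059}{1117271}\right) = \left(-2\right) \left(- \frac{514132631207705}{309121248884544}\right) = \frac{514132631207705}{154560624442272} \approx 3.3264$)
$C + \left(-670 - 578\right) \left(-806\right) = \frac{514132631207705}{154560624442272} + \left(-670 - 578\right) \left(-806\right) = \frac{514132631207705}{154560624442272} - -1005888 = \frac{514132631207705}{154560624442272} + 1005888 = \frac{155471191531619305241}{154560624442272}$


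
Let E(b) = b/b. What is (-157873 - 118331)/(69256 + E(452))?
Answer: -276204/69257 ≈ -3.9881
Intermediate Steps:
E(b) = 1
(-157873 - 118331)/(69256 + E(452)) = (-157873 - 118331)/(69256 + 1) = -276204/69257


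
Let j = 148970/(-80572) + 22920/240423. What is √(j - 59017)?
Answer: I*√615187984719173938985162/3228560326 ≈ 242.94*I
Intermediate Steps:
j = -5661517345/3228560326 (j = 148970*(-1/80572) + 22920*(1/240423) = -74485/40286 + 7640/80141 = -5661517345/3228560326 ≈ -1.7536)
√(j - 59017) = √(-5661517345/3228560326 - 59017) = √(-190545606276887/3228560326) = I*√615187984719173938985162/3228560326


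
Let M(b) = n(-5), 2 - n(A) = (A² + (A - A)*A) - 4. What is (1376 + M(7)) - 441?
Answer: 916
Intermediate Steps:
n(A) = 6 - A² (n(A) = 2 - ((A² + (A - A)*A) - 4) = 2 - ((A² + 0*A) - 4) = 2 - ((A² + 0) - 4) = 2 - (A² - 4) = 2 - (-4 + A²) = 2 + (4 - A²) = 6 - A²)
M(b) = -19 (M(b) = 6 - 1*(-5)² = 6 - 1*25 = 6 - 25 = -19)
(1376 + M(7)) - 441 = (1376 - 19) - 441 = 1357 - 441 = 916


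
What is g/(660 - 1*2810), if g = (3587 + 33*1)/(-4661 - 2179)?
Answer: 181/735300 ≈ 0.00024616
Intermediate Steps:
g = -181/342 (g = (3587 + 33)/(-6840) = 3620*(-1/6840) = -181/342 ≈ -0.52924)
g/(660 - 1*2810) = -181/(342*(660 - 1*2810)) = -181/(342*(660 - 2810)) = -181/342/(-2150) = -181/342*(-1/2150) = 181/735300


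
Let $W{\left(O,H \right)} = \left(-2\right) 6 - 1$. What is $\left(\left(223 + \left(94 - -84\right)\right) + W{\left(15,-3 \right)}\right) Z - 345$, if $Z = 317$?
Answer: $122651$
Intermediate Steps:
$W{\left(O,H \right)} = -13$ ($W{\left(O,H \right)} = -12 - 1 = -13$)
$\left(\left(223 + \left(94 - -84\right)\right) + W{\left(15,-3 \right)}\right) Z - 345 = \left(\left(223 + \left(94 - -84\right)\right) - 13\right) 317 - 345 = \left(\left(223 + \left(94 + 84\right)\right) - 13\right) 317 - 345 = \left(\left(223 + 178\right) - 13\right) 317 - 345 = \left(401 - 13\right) 317 - 345 = 388 \cdot 317 - 345 = 122996 - 345 = 122651$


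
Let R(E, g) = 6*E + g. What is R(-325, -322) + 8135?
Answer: 5863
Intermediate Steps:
R(E, g) = g + 6*E
R(-325, -322) + 8135 = (-322 + 6*(-325)) + 8135 = (-322 - 1950) + 8135 = -2272 + 8135 = 5863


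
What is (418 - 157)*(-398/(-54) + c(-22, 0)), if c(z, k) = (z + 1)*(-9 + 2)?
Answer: 120872/3 ≈ 40291.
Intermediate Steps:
c(z, k) = -7 - 7*z (c(z, k) = (1 + z)*(-7) = -7 - 7*z)
(418 - 157)*(-398/(-54) + c(-22, 0)) = (418 - 157)*(-398/(-54) + (-7 - 7*(-22))) = 261*(-398*(-1/54) + (-7 + 154)) = 261*(199/27 + 147) = 261*(4168/27) = 120872/3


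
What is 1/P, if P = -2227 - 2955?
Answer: -1/5182 ≈ -0.00019298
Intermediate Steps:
P = -5182
1/P = 1/(-5182) = -1/5182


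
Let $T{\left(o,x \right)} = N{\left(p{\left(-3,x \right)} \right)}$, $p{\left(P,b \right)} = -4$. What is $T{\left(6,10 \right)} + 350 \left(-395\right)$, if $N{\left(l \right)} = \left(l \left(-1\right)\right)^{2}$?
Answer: $-138234$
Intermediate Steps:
$N{\left(l \right)} = l^{2}$ ($N{\left(l \right)} = \left(- l\right)^{2} = l^{2}$)
$T{\left(o,x \right)} = 16$ ($T{\left(o,x \right)} = \left(-4\right)^{2} = 16$)
$T{\left(6,10 \right)} + 350 \left(-395\right) = 16 + 350 \left(-395\right) = 16 - 138250 = -138234$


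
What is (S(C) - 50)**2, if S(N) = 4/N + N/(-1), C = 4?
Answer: 2809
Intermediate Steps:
S(N) = -N + 4/N (S(N) = 4/N + N*(-1) = 4/N - N = -N + 4/N)
(S(C) - 50)**2 = ((-1*4 + 4/4) - 50)**2 = ((-4 + 4*(1/4)) - 50)**2 = ((-4 + 1) - 50)**2 = (-3 - 50)**2 = (-53)**2 = 2809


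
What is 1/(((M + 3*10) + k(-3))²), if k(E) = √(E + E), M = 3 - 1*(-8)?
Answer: (41 + I*√6)⁻² ≈ 0.00058855 - 7.0576e-5*I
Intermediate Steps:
M = 11 (M = 3 + 8 = 11)
k(E) = √2*√E (k(E) = √(2*E) = √2*√E)
1/(((M + 3*10) + k(-3))²) = 1/(((11 + 3*10) + √2*√(-3))²) = 1/(((11 + 30) + √2*(I*√3))²) = 1/((41 + I*√6)²) = (41 + I*√6)⁻²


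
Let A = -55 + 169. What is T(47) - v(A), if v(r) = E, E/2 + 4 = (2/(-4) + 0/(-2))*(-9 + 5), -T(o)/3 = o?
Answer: -137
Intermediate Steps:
T(o) = -3*o
A = 114
E = -4 (E = -8 + 2*((2/(-4) + 0/(-2))*(-9 + 5)) = -8 + 2*((2*(-¼) + 0*(-½))*(-4)) = -8 + 2*((-½ + 0)*(-4)) = -8 + 2*(-½*(-4)) = -8 + 2*2 = -8 + 4 = -4)
v(r) = -4
T(47) - v(A) = -3*47 - 1*(-4) = -141 + 4 = -137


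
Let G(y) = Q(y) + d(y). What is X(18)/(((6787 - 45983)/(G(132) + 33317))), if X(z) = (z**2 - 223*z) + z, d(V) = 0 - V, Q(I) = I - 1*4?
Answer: 30581334/9799 ≈ 3120.9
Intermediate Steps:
Q(I) = -4 + I (Q(I) = I - 4 = -4 + I)
d(V) = -V
G(y) = -4 (G(y) = (-4 + y) - y = -4)
X(z) = z**2 - 222*z
X(18)/(((6787 - 45983)/(G(132) + 33317))) = (18*(-222 + 18))/(((6787 - 45983)/(-4 + 33317))) = (18*(-204))/((-39196/33313)) = -3672/((-39196*1/33313)) = -3672/(-39196/33313) = -3672*(-33313/39196) = 30581334/9799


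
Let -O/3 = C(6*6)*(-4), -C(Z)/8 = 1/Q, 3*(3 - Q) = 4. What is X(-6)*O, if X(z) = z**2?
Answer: -10368/5 ≈ -2073.6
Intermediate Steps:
Q = 5/3 (Q = 3 - 1/3*4 = 3 - 4/3 = 5/3 ≈ 1.6667)
C(Z) = -24/5 (C(Z) = -8/5/3 = -8*3/5 = -24/5)
O = -288/5 (O = -(-72)*(-4)/5 = -3*96/5 = -288/5 ≈ -57.600)
X(-6)*O = (-6)**2*(-288/5) = 36*(-288/5) = -10368/5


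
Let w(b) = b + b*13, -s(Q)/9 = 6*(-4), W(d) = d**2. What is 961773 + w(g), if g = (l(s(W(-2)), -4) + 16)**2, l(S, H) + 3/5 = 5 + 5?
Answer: 24270131/25 ≈ 9.7081e+5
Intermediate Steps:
s(Q) = 216 (s(Q) = -54*(-4) = -9*(-24) = 216)
l(S, H) = 47/5 (l(S, H) = -3/5 + (5 + 5) = -3/5 + 10 = 47/5)
g = 16129/25 (g = (47/5 + 16)**2 = (127/5)**2 = 16129/25 ≈ 645.16)
w(b) = 14*b (w(b) = b + 13*b = 14*b)
961773 + w(g) = 961773 + 14*(16129/25) = 961773 + 225806/25 = 24270131/25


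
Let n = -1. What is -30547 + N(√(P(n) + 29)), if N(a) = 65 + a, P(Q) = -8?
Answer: -30482 + √21 ≈ -30477.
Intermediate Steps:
-30547 + N(√(P(n) + 29)) = -30547 + (65 + √(-8 + 29)) = -30547 + (65 + √21) = -30482 + √21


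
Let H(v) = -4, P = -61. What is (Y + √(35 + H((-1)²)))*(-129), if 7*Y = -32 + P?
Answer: 11997/7 - 129*√31 ≈ 995.62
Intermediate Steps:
Y = -93/7 (Y = (-32 - 61)/7 = (⅐)*(-93) = -93/7 ≈ -13.286)
(Y + √(35 + H((-1)²)))*(-129) = (-93/7 + √(35 - 4))*(-129) = (-93/7 + √31)*(-129) = 11997/7 - 129*√31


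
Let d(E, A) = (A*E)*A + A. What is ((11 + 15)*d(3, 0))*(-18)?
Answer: 0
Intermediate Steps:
d(E, A) = A + E*A² (d(E, A) = E*A² + A = A + E*A²)
((11 + 15)*d(3, 0))*(-18) = ((11 + 15)*(0*(1 + 0*3)))*(-18) = (26*(0*(1 + 0)))*(-18) = (26*(0*1))*(-18) = (26*0)*(-18) = 0*(-18) = 0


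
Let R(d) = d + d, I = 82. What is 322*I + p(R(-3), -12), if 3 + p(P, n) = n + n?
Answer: 26377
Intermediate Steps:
R(d) = 2*d
p(P, n) = -3 + 2*n (p(P, n) = -3 + (n + n) = -3 + 2*n)
322*I + p(R(-3), -12) = 322*82 + (-3 + 2*(-12)) = 26404 + (-3 - 24) = 26404 - 27 = 26377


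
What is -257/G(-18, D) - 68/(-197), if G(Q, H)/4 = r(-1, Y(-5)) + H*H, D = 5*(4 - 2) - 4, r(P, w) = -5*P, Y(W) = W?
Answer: -39477/32308 ≈ -1.2219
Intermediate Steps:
D = 6 (D = 5*2 - 4 = 10 - 4 = 6)
G(Q, H) = 20 + 4*H**2 (G(Q, H) = 4*(-5*(-1) + H*H) = 4*(5 + H**2) = 20 + 4*H**2)
-257/G(-18, D) - 68/(-197) = -257/(20 + 4*6**2) - 68/(-197) = -257/(20 + 4*36) - 68*(-1/197) = -257/(20 + 144) + 68/197 = -257/164 + 68/197 = -39477/32308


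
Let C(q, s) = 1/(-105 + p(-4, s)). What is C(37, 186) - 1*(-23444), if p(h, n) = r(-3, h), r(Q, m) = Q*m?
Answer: 2180291/93 ≈ 23444.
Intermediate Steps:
p(h, n) = -3*h
C(q, s) = -1/93 (C(q, s) = 1/(-105 - 3*(-4)) = 1/(-105 + 12) = 1/(-93) = -1/93)
C(37, 186) - 1*(-23444) = -1/93 - 1*(-23444) = -1/93 + 23444 = 2180291/93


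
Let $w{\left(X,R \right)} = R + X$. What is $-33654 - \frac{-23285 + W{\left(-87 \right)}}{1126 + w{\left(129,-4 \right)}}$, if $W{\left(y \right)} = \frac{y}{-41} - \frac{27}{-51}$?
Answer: $- \frac{29328276541}{871947} \approx -33635.0$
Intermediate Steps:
$W{\left(y \right)} = \frac{9}{17} - \frac{y}{41}$ ($W{\left(y \right)} = y \left(- \frac{1}{41}\right) - - \frac{9}{17} = - \frac{y}{41} + \frac{9}{17} = \frac{9}{17} - \frac{y}{41}$)
$-33654 - \frac{-23285 + W{\left(-87 \right)}}{1126 + w{\left(129,-4 \right)}} = -33654 - \frac{-23285 + \left(\frac{9}{17} - - \frac{87}{41}\right)}{1126 + \left(-4 + 129\right)} = -33654 - \frac{-23285 + \left(\frac{9}{17} + \frac{87}{41}\right)}{1126 + 125} = -33654 - \frac{-23285 + \frac{1848}{697}}{1251} = -33654 - \left(- \frac{16227797}{697}\right) \frac{1}{1251} = -33654 - - \frac{16227797}{871947} = -33654 + \frac{16227797}{871947} = - \frac{29328276541}{871947}$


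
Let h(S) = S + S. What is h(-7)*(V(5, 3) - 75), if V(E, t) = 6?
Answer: 966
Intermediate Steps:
h(S) = 2*S
h(-7)*(V(5, 3) - 75) = (2*(-7))*(6 - 75) = -14*(-69) = 966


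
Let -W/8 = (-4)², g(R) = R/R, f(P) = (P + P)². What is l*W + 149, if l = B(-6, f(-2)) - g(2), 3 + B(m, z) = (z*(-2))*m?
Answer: -23915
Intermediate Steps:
f(P) = 4*P² (f(P) = (2*P)² = 4*P²)
g(R) = 1
B(m, z) = -3 - 2*m*z (B(m, z) = -3 + (z*(-2))*m = -3 + (-2*z)*m = -3 - 2*m*z)
l = 188 (l = (-3 - 2*(-6)*4*(-2)²) - 1*1 = (-3 - 2*(-6)*4*4) - 1 = (-3 - 2*(-6)*16) - 1 = (-3 + 192) - 1 = 189 - 1 = 188)
W = -128 (W = -8*(-4)² = -8*16 = -128)
l*W + 149 = 188*(-128) + 149 = -24064 + 149 = -23915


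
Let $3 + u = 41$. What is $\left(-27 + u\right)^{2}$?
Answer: $121$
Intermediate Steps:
$u = 38$ ($u = -3 + 41 = 38$)
$\left(-27 + u\right)^{2} = \left(-27 + 38\right)^{2} = 11^{2} = 121$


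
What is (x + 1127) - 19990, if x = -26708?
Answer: -45571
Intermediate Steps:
(x + 1127) - 19990 = (-26708 + 1127) - 19990 = -25581 - 19990 = -45571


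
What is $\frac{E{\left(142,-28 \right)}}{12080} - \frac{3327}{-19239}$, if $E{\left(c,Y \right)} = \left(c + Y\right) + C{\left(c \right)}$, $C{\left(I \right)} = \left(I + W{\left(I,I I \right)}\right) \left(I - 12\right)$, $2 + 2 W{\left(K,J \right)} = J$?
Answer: $\frac{533558792}{4841815} \approx 110.2$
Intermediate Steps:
$W{\left(K,J \right)} = -1 + \frac{J}{2}$
$C{\left(I \right)} = \left(-12 + I\right) \left(-1 + I + \frac{I^{2}}{2}\right)$ ($C{\left(I \right)} = \left(I + \left(-1 + \frac{I I}{2}\right)\right) \left(I - 12\right) = \left(I + \left(-1 + \frac{I^{2}}{2}\right)\right) \left(-12 + I\right) = \left(-1 + I + \frac{I^{2}}{2}\right) \left(-12 + I\right) = \left(-12 + I\right) \left(-1 + I + \frac{I^{2}}{2}\right)$)
$E{\left(c,Y \right)} = 12 + Y + \frac{c^{3}}{2} - 12 c - 5 c^{2}$ ($E{\left(c,Y \right)} = \left(c + Y\right) + \left(12 + \frac{c^{3}}{2} - 13 c - 5 c^{2}\right) = \left(Y + c\right) + \left(12 + \frac{c^{3}}{2} - 13 c - 5 c^{2}\right) = 12 + Y + \frac{c^{3}}{2} - 12 c - 5 c^{2}$)
$\frac{E{\left(142,-28 \right)}}{12080} - \frac{3327}{-19239} = \frac{12 - 28 + \frac{142^{3}}{2} - 1704 - 5 \cdot 142^{2}}{12080} - \frac{3327}{-19239} = \left(12 - 28 + \frac{1}{2} \cdot 2863288 - 1704 - 100820\right) \frac{1}{12080} - - \frac{1109}{6413} = \left(12 - 28 + 1431644 - 1704 - 100820\right) \frac{1}{12080} + \frac{1109}{6413} = 1329104 \cdot \frac{1}{12080} + \frac{1109}{6413} = \frac{83069}{755} + \frac{1109}{6413} = \frac{533558792}{4841815}$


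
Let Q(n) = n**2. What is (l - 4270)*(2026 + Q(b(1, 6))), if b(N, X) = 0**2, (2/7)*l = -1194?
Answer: -17117674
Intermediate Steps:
l = -4179 (l = (7/2)*(-1194) = -4179)
b(N, X) = 0
(l - 4270)*(2026 + Q(b(1, 6))) = (-4179 - 4270)*(2026 + 0**2) = -8449*(2026 + 0) = -8449*2026 = -17117674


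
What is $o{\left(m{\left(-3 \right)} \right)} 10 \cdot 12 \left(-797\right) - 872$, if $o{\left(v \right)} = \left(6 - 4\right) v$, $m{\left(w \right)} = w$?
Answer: $572968$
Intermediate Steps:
$o{\left(v \right)} = 2 v$ ($o{\left(v \right)} = \left(6 - 4\right) v = 2 v$)
$o{\left(m{\left(-3 \right)} \right)} 10 \cdot 12 \left(-797\right) - 872 = 2 \left(-3\right) 10 \cdot 12 \left(-797\right) - 872 = \left(-6\right) 10 \cdot 12 \left(-797\right) - 872 = \left(-60\right) 12 \left(-797\right) - 872 = \left(-720\right) \left(-797\right) - 872 = 573840 - 872 = 572968$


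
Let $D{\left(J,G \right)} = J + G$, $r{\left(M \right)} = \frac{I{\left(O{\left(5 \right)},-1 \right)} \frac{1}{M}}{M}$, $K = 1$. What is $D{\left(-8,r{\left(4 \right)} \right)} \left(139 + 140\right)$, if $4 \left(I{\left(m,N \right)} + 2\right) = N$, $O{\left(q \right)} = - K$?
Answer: $- \frac{145359}{64} \approx -2271.2$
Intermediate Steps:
$O{\left(q \right)} = -1$ ($O{\left(q \right)} = \left(-1\right) 1 = -1$)
$I{\left(m,N \right)} = -2 + \frac{N}{4}$
$r{\left(M \right)} = - \frac{9}{4 M^{2}}$ ($r{\left(M \right)} = \frac{\left(-2 + \frac{1}{4} \left(-1\right)\right) \frac{1}{M}}{M} = \frac{\left(-2 - \frac{1}{4}\right) \frac{1}{M}}{M} = \frac{\left(- \frac{9}{4}\right) \frac{1}{M}}{M} = - \frac{9}{4 M^{2}}$)
$D{\left(J,G \right)} = G + J$
$D{\left(-8,r{\left(4 \right)} \right)} \left(139 + 140\right) = \left(- \frac{9}{4 \cdot 16} - 8\right) \left(139 + 140\right) = \left(\left(- \frac{9}{4}\right) \frac{1}{16} - 8\right) 279 = \left(- \frac{9}{64} - 8\right) 279 = \left(- \frac{521}{64}\right) 279 = - \frac{145359}{64}$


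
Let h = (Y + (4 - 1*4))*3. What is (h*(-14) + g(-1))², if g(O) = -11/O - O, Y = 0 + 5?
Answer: 39204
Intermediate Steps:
Y = 5
h = 15 (h = (5 + (4 - 1*4))*3 = (5 + (4 - 4))*3 = (5 + 0)*3 = 5*3 = 15)
g(O) = -O - 11/O
(h*(-14) + g(-1))² = (15*(-14) + (-1*(-1) - 11/(-1)))² = (-210 + (1 - 11*(-1)))² = (-210 + (1 + 11))² = (-210 + 12)² = (-198)² = 39204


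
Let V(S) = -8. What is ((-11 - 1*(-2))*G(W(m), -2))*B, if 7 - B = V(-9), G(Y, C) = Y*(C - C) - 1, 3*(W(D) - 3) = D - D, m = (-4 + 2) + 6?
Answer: 135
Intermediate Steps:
m = 4 (m = -2 + 6 = 4)
W(D) = 3 (W(D) = 3 + (D - D)/3 = 3 + (⅓)*0 = 3 + 0 = 3)
G(Y, C) = -1 (G(Y, C) = Y*0 - 1 = 0 - 1 = -1)
B = 15 (B = 7 - 1*(-8) = 7 + 8 = 15)
((-11 - 1*(-2))*G(W(m), -2))*B = ((-11 - 1*(-2))*(-1))*15 = ((-11 + 2)*(-1))*15 = -9*(-1)*15 = 9*15 = 135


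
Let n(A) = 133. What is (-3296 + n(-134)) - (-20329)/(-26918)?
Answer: -85161963/26918 ≈ -3163.8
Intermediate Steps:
(-3296 + n(-134)) - (-20329)/(-26918) = (-3296 + 133) - (-20329)/(-26918) = -3163 - (-20329)*(-1)/26918 = -3163 - 1*20329/26918 = -3163 - 20329/26918 = -85161963/26918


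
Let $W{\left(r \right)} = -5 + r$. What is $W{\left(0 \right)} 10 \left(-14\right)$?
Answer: $700$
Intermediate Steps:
$W{\left(0 \right)} 10 \left(-14\right) = \left(-5 + 0\right) 10 \left(-14\right) = \left(-5\right) 10 \left(-14\right) = \left(-50\right) \left(-14\right) = 700$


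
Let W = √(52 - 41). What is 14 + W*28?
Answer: 14 + 28*√11 ≈ 106.87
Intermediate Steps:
W = √11 ≈ 3.3166
14 + W*28 = 14 + √11*28 = 14 + 28*√11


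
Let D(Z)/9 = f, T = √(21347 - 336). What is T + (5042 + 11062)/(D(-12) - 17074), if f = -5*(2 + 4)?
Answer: -2013/2168 + √21011 ≈ 144.02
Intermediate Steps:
T = √21011 ≈ 144.95
f = -30 (f = -5*6 = -30)
D(Z) = -270 (D(Z) = 9*(-30) = -270)
T + (5042 + 11062)/(D(-12) - 17074) = √21011 + (5042 + 11062)/(-270 - 17074) = √21011 + 16104/(-17344) = √21011 + 16104*(-1/17344) = √21011 - 2013/2168 = -2013/2168 + √21011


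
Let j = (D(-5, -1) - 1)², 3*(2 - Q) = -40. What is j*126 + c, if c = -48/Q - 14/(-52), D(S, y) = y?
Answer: 299681/598 ≈ 501.14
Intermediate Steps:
Q = 46/3 (Q = 2 - ⅓*(-40) = 2 + 40/3 = 46/3 ≈ 15.333)
c = -1711/598 (c = -48/46/3 - 14/(-52) = -48*3/46 - 14*(-1/52) = -72/23 + 7/26 = -1711/598 ≈ -2.8612)
j = 4 (j = (-1 - 1)² = (-2)² = 4)
j*126 + c = 4*126 - 1711/598 = 504 - 1711/598 = 299681/598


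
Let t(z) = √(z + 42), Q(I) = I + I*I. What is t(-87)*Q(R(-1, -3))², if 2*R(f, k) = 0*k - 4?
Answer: 12*I*√5 ≈ 26.833*I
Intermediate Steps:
R(f, k) = -2 (R(f, k) = (0*k - 4)/2 = (0 - 4)/2 = (½)*(-4) = -2)
Q(I) = I + I²
t(z) = √(42 + z)
t(-87)*Q(R(-1, -3))² = √(42 - 87)*(-2*(1 - 2))² = √(-45)*(-2*(-1))² = (3*I*√5)*2² = (3*I*√5)*4 = 12*I*√5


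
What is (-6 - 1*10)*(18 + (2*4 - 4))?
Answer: -352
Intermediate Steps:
(-6 - 1*10)*(18 + (2*4 - 4)) = (-6 - 10)*(18 + (8 - 4)) = -16*(18 + 4) = -16*22 = -352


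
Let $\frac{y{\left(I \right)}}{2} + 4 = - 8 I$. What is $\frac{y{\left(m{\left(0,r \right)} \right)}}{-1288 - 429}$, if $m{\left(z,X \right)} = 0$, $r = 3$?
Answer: $\frac{8}{1717} \approx 0.0046593$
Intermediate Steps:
$y{\left(I \right)} = -8 - 16 I$ ($y{\left(I \right)} = -8 + 2 \left(- 8 I\right) = -8 - 16 I$)
$\frac{y{\left(m{\left(0,r \right)} \right)}}{-1288 - 429} = \frac{-8 - 0}{-1288 - 429} = \frac{-8 + 0}{-1717} = \left(- \frac{1}{1717}\right) \left(-8\right) = \frac{8}{1717}$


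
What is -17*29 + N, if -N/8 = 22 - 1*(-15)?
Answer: -789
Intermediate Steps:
N = -296 (N = -8*(22 - 1*(-15)) = -8*(22 + 15) = -8*37 = -296)
-17*29 + N = -17*29 - 296 = -493 - 296 = -789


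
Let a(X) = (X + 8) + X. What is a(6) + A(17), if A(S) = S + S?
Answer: 54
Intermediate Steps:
A(S) = 2*S
a(X) = 8 + 2*X (a(X) = (8 + X) + X = 8 + 2*X)
a(6) + A(17) = (8 + 2*6) + 2*17 = (8 + 12) + 34 = 20 + 34 = 54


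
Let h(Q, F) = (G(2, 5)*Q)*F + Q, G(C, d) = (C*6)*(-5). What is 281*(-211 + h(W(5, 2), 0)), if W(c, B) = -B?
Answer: -59853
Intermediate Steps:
G(C, d) = -30*C (G(C, d) = (6*C)*(-5) = -30*C)
h(Q, F) = Q - 60*F*Q (h(Q, F) = ((-30*2)*Q)*F + Q = (-60*Q)*F + Q = -60*F*Q + Q = Q - 60*F*Q)
281*(-211 + h(W(5, 2), 0)) = 281*(-211 + (-1*2)*(1 - 60*0)) = 281*(-211 - 2*(1 + 0)) = 281*(-211 - 2*1) = 281*(-211 - 2) = 281*(-213) = -59853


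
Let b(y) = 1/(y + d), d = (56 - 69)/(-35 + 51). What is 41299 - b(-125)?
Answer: 83134903/2013 ≈ 41299.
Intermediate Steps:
d = -13/16 ≈ -0.81250
b(y) = 1/(-13/16 + y) (b(y) = 1/(y - 13/16) = 1/(-13/16 + y))
41299 - b(-125) = 41299 - 16/(-13 + 16*(-125)) = 41299 - 16/(-13 - 2000) = 41299 - 16/(-2013) = 41299 - 16*(-1)/2013 = 41299 - 1*(-16/2013) = 41299 + 16/2013 = 83134903/2013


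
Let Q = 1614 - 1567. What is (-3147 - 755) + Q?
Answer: -3855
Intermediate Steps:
Q = 47
(-3147 - 755) + Q = (-3147 - 755) + 47 = -3902 + 47 = -3855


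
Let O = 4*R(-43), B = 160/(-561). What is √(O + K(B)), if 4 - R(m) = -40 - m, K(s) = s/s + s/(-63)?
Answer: 25*√1111341/11781 ≈ 2.2371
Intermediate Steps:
B = -160/561 (B = 160*(-1/561) = -160/561 ≈ -0.28520)
K(s) = 1 - s/63 (K(s) = 1 + s*(-1/63) = 1 - s/63)
R(m) = 44 + m (R(m) = 4 - (-40 - m) = 4 + (40 + m) = 44 + m)
O = 4 (O = 4*(44 - 43) = 4*1 = 4)
√(O + K(B)) = √(4 + (1 - 1/63*(-160/561))) = √(4 + (1 + 160/35343)) = √(4 + 35503/35343) = √(176875/35343) = 25*√1111341/11781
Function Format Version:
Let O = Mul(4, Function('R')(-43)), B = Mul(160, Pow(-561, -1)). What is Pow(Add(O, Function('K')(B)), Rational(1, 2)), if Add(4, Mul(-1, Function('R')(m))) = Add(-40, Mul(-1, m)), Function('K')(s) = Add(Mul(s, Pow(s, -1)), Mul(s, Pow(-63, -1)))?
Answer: Mul(Rational(25, 11781), Pow(1111341, Rational(1, 2))) ≈ 2.2371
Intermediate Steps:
B = Rational(-160, 561) (B = Mul(160, Rational(-1, 561)) = Rational(-160, 561) ≈ -0.28520)
Function('K')(s) = Add(1, Mul(Rational(-1, 63), s)) (Function('K')(s) = Add(1, Mul(s, Rational(-1, 63))) = Add(1, Mul(Rational(-1, 63), s)))
Function('R')(m) = Add(44, m) (Function('R')(m) = Add(4, Mul(-1, Add(-40, Mul(-1, m)))) = Add(4, Add(40, m)) = Add(44, m))
O = 4 (O = Mul(4, Add(44, -43)) = Mul(4, 1) = 4)
Pow(Add(O, Function('K')(B)), Rational(1, 2)) = Pow(Add(4, Add(1, Mul(Rational(-1, 63), Rational(-160, 561)))), Rational(1, 2)) = Pow(Add(4, Add(1, Rational(160, 35343))), Rational(1, 2)) = Pow(Add(4, Rational(35503, 35343)), Rational(1, 2)) = Pow(Rational(176875, 35343), Rational(1, 2)) = Mul(Rational(25, 11781), Pow(1111341, Rational(1, 2)))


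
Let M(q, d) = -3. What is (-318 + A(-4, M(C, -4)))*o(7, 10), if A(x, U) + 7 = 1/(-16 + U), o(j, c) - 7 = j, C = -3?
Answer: -86464/19 ≈ -4550.7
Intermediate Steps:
o(j, c) = 7 + j
A(x, U) = -7 + 1/(-16 + U)
(-318 + A(-4, M(C, -4)))*o(7, 10) = (-318 + (113 - 7*(-3))/(-16 - 3))*(7 + 7) = (-318 + (113 + 21)/(-19))*14 = (-318 - 1/19*134)*14 = (-318 - 134/19)*14 = -6176/19*14 = -86464/19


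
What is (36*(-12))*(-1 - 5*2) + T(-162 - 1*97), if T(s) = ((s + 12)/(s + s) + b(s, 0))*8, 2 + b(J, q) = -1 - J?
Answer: 1762188/259 ≈ 6803.8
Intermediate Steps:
b(J, q) = -3 - J (b(J, q) = -2 + (-1 - J) = -3 - J)
T(s) = -24 - 8*s + 4*(12 + s)/s (T(s) = ((s + 12)/(s + s) + (-3 - s))*8 = ((12 + s)/((2*s)) + (-3 - s))*8 = ((12 + s)*(1/(2*s)) + (-3 - s))*8 = ((12 + s)/(2*s) + (-3 - s))*8 = (-3 - s + (12 + s)/(2*s))*8 = -24 - 8*s + 4*(12 + s)/s)
(36*(-12))*(-1 - 5*2) + T(-162 - 1*97) = (36*(-12))*(-1 - 5*2) + (-20 - 8*(-162 - 1*97) + 48/(-162 - 1*97)) = -432*(-1 - 1*10) + (-20 - 8*(-162 - 97) + 48/(-162 - 97)) = -432*(-1 - 10) + (-20 - 8*(-259) + 48/(-259)) = -432*(-11) + (-20 + 2072 + 48*(-1/259)) = 4752 + (-20 + 2072 - 48/259) = 4752 + 531420/259 = 1762188/259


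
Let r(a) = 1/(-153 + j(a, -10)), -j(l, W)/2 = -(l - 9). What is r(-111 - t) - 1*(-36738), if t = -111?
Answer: 6282197/171 ≈ 36738.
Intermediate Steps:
j(l, W) = -18 + 2*l (j(l, W) = -(-2)*(l - 9) = -(-2)*(-9 + l) = -2*(9 - l) = -18 + 2*l)
r(a) = 1/(-171 + 2*a) (r(a) = 1/(-153 + (-18 + 2*a)) = 1/(-171 + 2*a))
r(-111 - t) - 1*(-36738) = 1/(-171 + 2*(-111 - 1*(-111))) - 1*(-36738) = 1/(-171 + 2*(-111 + 111)) + 36738 = 1/(-171 + 2*0) + 36738 = 1/(-171 + 0) + 36738 = 1/(-171) + 36738 = -1/171 + 36738 = 6282197/171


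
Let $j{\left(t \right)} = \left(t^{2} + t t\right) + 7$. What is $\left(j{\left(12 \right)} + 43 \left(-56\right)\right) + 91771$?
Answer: $89658$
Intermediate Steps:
$j{\left(t \right)} = 7 + 2 t^{2}$ ($j{\left(t \right)} = \left(t^{2} + t^{2}\right) + 7 = 2 t^{2} + 7 = 7 + 2 t^{2}$)
$\left(j{\left(12 \right)} + 43 \left(-56\right)\right) + 91771 = \left(\left(7 + 2 \cdot 12^{2}\right) + 43 \left(-56\right)\right) + 91771 = \left(\left(7 + 2 \cdot 144\right) - 2408\right) + 91771 = \left(\left(7 + 288\right) - 2408\right) + 91771 = \left(295 - 2408\right) + 91771 = -2113 + 91771 = 89658$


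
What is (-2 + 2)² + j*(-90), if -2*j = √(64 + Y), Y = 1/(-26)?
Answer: 45*√43238/26 ≈ 359.89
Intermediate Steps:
Y = -1/26 ≈ -0.038462
j = -√43238/52 (j = -√(64 - 1/26)/2 = -√43238/52 ≈ -3.9988)
(-2 + 2)² + j*(-90) = (-2 + 2)² - √43238/52*(-90) = 0² + 45*√43238/26 = 0 + 45*√43238/26 = 45*√43238/26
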